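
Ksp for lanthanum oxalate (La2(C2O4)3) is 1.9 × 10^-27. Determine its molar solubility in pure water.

1.8 x 10^-6 M

La2(C2O4)3(s) ⇌ 2 La^3+(aq) + 3 C2O4^2-(aq)
Ksp = [La^3+]^2[C2O4^2-]^3
Let s = molar solubility. Then [La^3+] = 2s and [C2O4^2-] = 3s.
So Ksp = (2s)^2 × (3s)^3 = 108s^5
Solving, s = (1.9 × 10^-27/108)^(1/5) = 1.8 × 10^-6 M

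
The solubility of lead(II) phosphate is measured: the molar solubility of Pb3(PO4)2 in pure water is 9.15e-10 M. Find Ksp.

Pb3(PO4)2(s) <=> 3 Pb^2+(aq) + 2 PO4^3-(aq)
With molar solubility s: [Pb^2+] = 3s, [PO4^3-] = 2s.
Ksp = [Pb^2+]^3[PO4^3-]^2
Substituting: Ksp = (3s)^3(2s)^2 = 108s^5
With s = 9.15 × 10^-10: Ksp = 6.93 x 10^-44

6.93e-44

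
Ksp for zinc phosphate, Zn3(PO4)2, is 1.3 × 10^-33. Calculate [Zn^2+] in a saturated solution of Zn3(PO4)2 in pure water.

Zn3(PO4)2(s) ⇌ 3 Zn^2+(aq) + 2 PO4^3-(aq)
Ksp = [Zn^2+]^3[PO4^3-]^2
If s mol/L of Zn3(PO4)2 dissolves, [Zn^2+] = 3s and [PO4^3-] = 2s.
So Ksp = (3s)^3 × (2s)^2 = 108s^5
s = (1.3 × 10^-33 / 108)^(1/5) = 1.04 × 10^-7 M
[Zn^2+] = 3s = 3.1 × 10^-7 M

[Zn^2+] = 3.1 x 10^-7 M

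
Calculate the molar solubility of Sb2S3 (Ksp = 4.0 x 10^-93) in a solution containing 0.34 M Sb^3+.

Sb2S3(s) <=> 2 Sb^3+ + 3 S^2-
Ksp = [Sb^3+]^2[S^2-]^3
Let s be the molar solubility in this solution. [Sb^3+] = 0.34 + 2s ≈ 0.34, [S^2-] = 3s (Ksp is small, so little additional dissolves).
Ksp ≈ (0.34)^2 × (3s)^3
s = 1.1 × 10^-31 M
Check: 2s = 2.2 × 10^-31 ≪ 0.34, so the approximation is valid.

s ≈ 1.1 × 10^-31 M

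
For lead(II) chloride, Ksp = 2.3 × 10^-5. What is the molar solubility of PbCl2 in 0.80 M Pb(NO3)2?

PbCl2(s) ⇌ Pb^2+ + 2 Cl^-
Ksp = [Pb^2+][Cl^-]^2
Let s = moles of PbCl2 that dissolve per litre. [Pb^2+] = 0.80 + s ≈ 0.80, [Cl^-] = 2s (since Pb^2+ from Pb(NO3)2 dominates).
Ksp ≈ 0.80 × (2s)^2
s = 2.7 × 10^-3 M
Check: s = 2.7 × 10^-3 ≪ 0.80, so the approximation is valid.

s = 2.7 × 10^-3 M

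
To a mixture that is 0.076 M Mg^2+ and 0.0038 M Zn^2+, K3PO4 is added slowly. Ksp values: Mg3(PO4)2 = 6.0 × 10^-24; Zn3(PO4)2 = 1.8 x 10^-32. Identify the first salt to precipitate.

Precipitation of each salt starts when its ion product equals its Ksp.
For Mg3(PO4)2: 6.0 × 10^-24 = (0.076)^3 × [PO4^3-]^2  ⇒  [PO4^3-] = 1.2 × 10^-10 M.
For Zn3(PO4)2: 1.8 x 10^-32 = (0.0038)^3 × [PO4^3-]^2  ⇒  [PO4^3-] = 5.7 × 10^-13 M.
The salt with the lower threshold [PO4^3-] precipitates first: Zn3(PO4)2.

Zn3(PO4)2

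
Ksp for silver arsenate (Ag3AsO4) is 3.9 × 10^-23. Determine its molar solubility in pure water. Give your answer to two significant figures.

Ag3AsO4(s) <=> 3 Ag^+ + AsO4^3-
Ksp = [Ag^+]^3[AsO4^3-]
If s mol/L of Ag3AsO4 dissolves, [Ag^+] = 3s and [AsO4^3-] = s.
Substituting: Ksp = (3s)^3s = 27s^4
s^4 = 3.9 × 10^-23 / 27, so s = 1.1 × 10^-6 M

s ≈ 1.1 × 10^-6 M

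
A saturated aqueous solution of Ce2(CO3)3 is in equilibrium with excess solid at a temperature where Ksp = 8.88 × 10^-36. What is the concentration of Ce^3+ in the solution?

Ce2(CO3)3(s) ⇌ 2 Ce^3+ + 3 CO3^2-
Ksp = [Ce^3+]^2[CO3^2-]^3
If s mol/L of Ce2(CO3)3 dissolves, [Ce^3+] = 2s and [CO3^2-] = 3s.
So Ksp = (2s)^2 × (3s)^3 = 108s^5
s = (8.88 × 10^-36 / 108)^(1/5) = 3.828 × 10^-8 M
[Ce^3+] = 2s = 7.66 x 10^-8 M

[Ce^3+] = 7.66 x 10^-8 M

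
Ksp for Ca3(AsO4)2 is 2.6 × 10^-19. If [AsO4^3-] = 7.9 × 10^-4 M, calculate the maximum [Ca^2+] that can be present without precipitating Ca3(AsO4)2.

Ca3(AsO4)2(s) ⇌ 3 Ca^2+ + 2 AsO4^3-
Ksp = [Ca^2+]^3[AsO4^3-]^2
Precipitation begins when Q = Ksp. With [AsO4^3-] = 7.9 × 10^-4 M:
2.6 × 10^-19 = (7.9 × 10^-4)^2 × [Ca^2+]^3
[Ca^2+] = (2.6 × 10^-19 / 6.24 × 10^-7)^(1/3) = 7.5 x 10^-5 M

[Ca^2+] = 7.5e-5 M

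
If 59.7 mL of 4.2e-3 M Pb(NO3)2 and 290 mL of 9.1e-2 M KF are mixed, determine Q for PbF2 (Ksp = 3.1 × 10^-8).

Q ≈ 4.1 × 10^-6

Total volume = 59.7 + 290 = 349.7 mL.
[Pb^2+] = 4.2 × 10^-3 × (59.7/349.7) = 7.17 x 10^-4 M
[F^-] = 9.1 × 10^-2 × (290/349.7) = 7.55 x 10^-2 M
PbF2(s) ⇌ Pb^2+ + 2 F^-, so Q = [Pb^2+][F^-]^2
Q = (7.17 × 10^-4)(7.55 x 10^-2)^2 = 4.1 × 10^-6
Q > Ksp, so PbF2 will precipitate.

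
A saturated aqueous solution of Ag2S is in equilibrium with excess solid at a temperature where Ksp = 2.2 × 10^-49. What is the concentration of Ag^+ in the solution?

Ag2S(s) ⇌ 2 Ag^+ + S^2-
Ksp = [Ag^+]^2[S^2-]
If s mol/L of Ag2S dissolves, [Ag^+] = 2s and [S^2-] = s.
Ksp = (2s)^2s = 4s^3
Solving, s = (2.2 × 10^-49/4)^(1/3) = 3.80 x 10^-17 M
[Ag^+] = 2s = 7.6 × 10^-17 M

[Ag^+] ≈ 7.6 x 10^-17 M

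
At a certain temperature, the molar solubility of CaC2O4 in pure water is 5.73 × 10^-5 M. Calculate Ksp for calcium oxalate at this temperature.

Ksp ≈ 3.28 × 10^-9

CaC2O4(s) <=> Ca^2+ + C2O4^2-
Let s = molar solubility. Then [Ca^2+] = s and [C2O4^2-] = s.
Ksp = [Ca^2+][C2O4^2-]
Ksp = (s)(s) = s^2
Ksp = (5.73 x 10^-5)^2 = 3.28 × 10^-9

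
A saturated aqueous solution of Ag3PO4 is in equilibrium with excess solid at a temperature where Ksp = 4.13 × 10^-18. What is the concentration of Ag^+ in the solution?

[Ag^+] = 5.93 × 10^-5 M

Ag3PO4(s) <=> 3 Ag^+ + PO4^3-
Ksp = [Ag^+]^3[PO4^3-]
Let s = molar solubility. Then [Ag^+] = 3s and [PO4^3-] = s.
Substituting: Ksp = (3s)^3s = 27s^4
s^4 = 4.13 × 10^-18 / 27, so s = 1.978 × 10^-5 M
[Ag^+] = 3s = 5.93 × 10^-5 M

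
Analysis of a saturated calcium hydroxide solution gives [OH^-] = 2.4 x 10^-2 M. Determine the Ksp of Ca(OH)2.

Ksp = 6.9e-6

Ca(OH)2(s) ⇌ Ca^2+(aq) + 2 OH^-(aq)
Stoichiometry gives [Ca^2+] = (1/2)[OH^-] = 1.20 × 10^-2 M.
Ksp = [Ca^2+][OH^-]^2
Ksp = 1.20 × 10^-2 × (2.4 × 10^-2)^2 = 6.9 × 10^-6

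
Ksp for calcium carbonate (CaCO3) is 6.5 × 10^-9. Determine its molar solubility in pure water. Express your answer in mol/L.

CaCO3(s) ⇌ Ca^2+ + CO3^2-
Ksp = [Ca^2+][CO3^2-]
For each mole of CaCO3 that dissolves: [Ca^2+] = s, [CO3^2-] = s.
Ksp = s × s = s^2
s = √(6.5 × 10^-9) = 8.1 × 10^-5 M

8.1 × 10^-5 M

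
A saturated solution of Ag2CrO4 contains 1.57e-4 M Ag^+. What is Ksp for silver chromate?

Ag2CrO4(s) ⇌ 2 Ag^+(aq) + CrO4^2-(aq)
Stoichiometry gives [CrO4^2-] = (1/2)[Ag^+] = 7.850 × 10^-5 M.
Ksp = [Ag^+]^2[CrO4^2-]
Ksp = (1.57 × 10^-4)^2 × 7.850 x 10^-5 = 1.93 × 10^-12

Ksp = 1.93 × 10^-12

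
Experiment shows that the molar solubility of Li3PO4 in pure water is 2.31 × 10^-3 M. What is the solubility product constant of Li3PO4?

Ksp ≈ 7.69 × 10^-10

Li3PO4(s) ⇌ 3 Li^+(aq) + PO4^3-(aq)
For each mole of Li3PO4 that dissolves: [Li^+] = 3s, [PO4^3-] = s.
Ksp = [Li^+]^3[PO4^3-]
Substituting: Ksp = (3s)^3s = 27s^4
With s = 2.31 × 10^-3: Ksp = 7.69 × 10^-10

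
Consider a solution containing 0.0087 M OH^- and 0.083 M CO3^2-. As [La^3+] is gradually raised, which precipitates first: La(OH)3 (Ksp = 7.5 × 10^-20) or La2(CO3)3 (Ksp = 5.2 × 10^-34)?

Precipitation of each salt starts when its ion product equals its Ksp.
For La(OH)3: 7.5 × 10^-20 = (0.0087)^3 × [La^3+]  ⇒  [La^3+] = 1.1 × 10^-13 M.
For La2(CO3)3: 5.2 × 10^-34 = (0.083)^3 × [La^3+]^2  ⇒  [La^3+] = 9.5 × 10^-16 M.
The salt with the lower threshold [La^3+] precipitates first: La2(CO3)3.

La2(CO3)3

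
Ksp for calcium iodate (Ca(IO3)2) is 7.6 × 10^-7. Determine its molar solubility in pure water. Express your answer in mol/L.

Ca(IO3)2(s) ⇌ Ca^2+ + 2 IO3^-
Ksp = [Ca^2+][IO3^-]^2
Let s = molar solubility. Then [Ca^2+] = s and [IO3^-] = 2s.
Substituting: Ksp = s(2s)^2 = 4s^3
s^3 = 7.6 × 10^-7 / 4, so s = 5.7 × 10^-3 M

s ≈ 5.7 × 10^-3 M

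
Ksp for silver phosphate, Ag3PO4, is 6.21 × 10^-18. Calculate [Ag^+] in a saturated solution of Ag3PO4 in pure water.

Ag3PO4(s) <=> 3 Ag^+ + PO4^3-
Ksp = [Ag^+]^3[PO4^3-]
If s mol/L of Ag3PO4 dissolves, [Ag^+] = 3s and [PO4^3-] = s.
So Ksp = (3s)^3 × s = 27s^4
s^4 = 6.21 × 10^-18 / 27, so s = 2.190 × 10^-5 M
[Ag^+] = 3s = 6.57 x 10^-5 M

[Ag^+] = 6.57 x 10^-5 M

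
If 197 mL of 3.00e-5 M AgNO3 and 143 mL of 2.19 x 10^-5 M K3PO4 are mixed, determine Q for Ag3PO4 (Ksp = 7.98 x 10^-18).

Total volume = 197 + 143 = 340 mL.
[Ag^+] = 3.00 × 10^-5 × (197/340) = 1.738 × 10^-5 M
[PO4^3-] = 2.19 x 10^-5 × (143/340) = 9.211 x 10^-6 M
Ag3PO4(s) ⇌ 3 Ag^+ + PO4^3-, so Q = [Ag^+]^3[PO4^3-]
Q = (1.738 × 10^-5)^3(9.211 x 10^-6) = 4.84 x 10^-20
Q < Ksp, so no precipitate of Ag3PO4 forms.

4.84 × 10^-20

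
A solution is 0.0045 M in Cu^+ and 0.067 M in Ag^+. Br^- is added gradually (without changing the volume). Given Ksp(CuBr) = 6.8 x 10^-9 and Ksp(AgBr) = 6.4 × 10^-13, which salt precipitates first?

Each salt begins to precipitate when Q = Ksp, i.e. when [Br^-] reaches its threshold.
For CuBr: 6.8 x 10^-9 = 0.0045 × [Br^-]  ⇒  [Br^-] = 1.5 x 10^-6 M.
For AgBr: 6.4 × 10^-13 = 0.067 × [Br^-]  ⇒  [Br^-] = 9.6 × 10^-12 M.
The salt with the lower threshold [Br^-] precipitates first: AgBr.

AgBr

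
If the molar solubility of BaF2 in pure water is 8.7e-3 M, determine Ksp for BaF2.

BaF2(s) ⇌ Ba^2+(aq) + 2 F^-(aq)
Let s = molar solubility. Then [Ba^2+] = s and [F^-] = 2s.
Ksp = [Ba^2+][F^-]^2
So Ksp = s × (2s)^2 = 4s^3
Ksp = 4 × (8.7 x 10^-3)^3 = 2.6 × 10^-6

2.6 × 10^-6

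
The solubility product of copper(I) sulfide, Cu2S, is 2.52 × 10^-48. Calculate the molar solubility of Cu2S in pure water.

Cu2S(s) ⇌ 2 Cu^+ + S^2-
Ksp = [Cu^+]^2[S^2-]
For each mole of Cu2S that dissolves: [Cu^+] = 2s, [S^2-] = s.
Substituting: Ksp = (2s)^2s = 4s^3
s = (2.52 × 10^-48 / 4)^(1/3) = 8.57 x 10^-17 M

s ≈ 8.57e-17 M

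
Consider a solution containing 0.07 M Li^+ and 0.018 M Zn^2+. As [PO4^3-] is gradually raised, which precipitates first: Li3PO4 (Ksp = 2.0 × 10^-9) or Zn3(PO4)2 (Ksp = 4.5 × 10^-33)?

Zn3(PO4)2

Precipitation of each salt starts when its ion product equals its Ksp.
For Li3PO4: 2.0 × 10^-9 = (0.07)^3 × [PO4^3-]  ⇒  [PO4^3-] = 5.8 × 10^-6 M.
For Zn3(PO4)2: 4.5 × 10^-33 = (0.018)^3 × [PO4^3-]^2  ⇒  [PO4^3-] = 2.8 × 10^-14 M.
The salt with the lower threshold [PO4^3-] precipitates first: Zn3(PO4)2.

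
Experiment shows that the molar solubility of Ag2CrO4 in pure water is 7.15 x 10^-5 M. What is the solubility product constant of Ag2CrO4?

Ksp ≈ 1.46 x 10^-12

Ag2CrO4(s) <=> 2 Ag^+(aq) + CrO4^2-(aq)
If s mol/L of Ag2CrO4 dissolves, [Ag^+] = 2s and [CrO4^2-] = s.
Ksp = [Ag^+]^2[CrO4^2-]
So Ksp = (2s)^2 × s = 4s^3
With s = 7.15 × 10^-5: Ksp = 1.46 × 10^-12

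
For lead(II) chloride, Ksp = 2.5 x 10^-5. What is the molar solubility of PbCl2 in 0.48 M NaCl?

PbCl2(s) ⇌ Pb^2+(aq) + 2 Cl^-(aq)
Ksp = [Pb^2+][Cl^-]^2
Let s = moles of PbCl2 that dissolve per litre. [Pb^2+] = s, [Cl^-] = 0.48 + 2s ≈ 0.48 (Ksp is small, so little additional dissolves).
Ksp ≈ s × (0.48)^2
s = 1.1 x 10^-4 M
Check: 2s = 2.2 x 10^-4 ≪ 0.48, so the approximation is valid.

s ≈ 1.1 × 10^-4 M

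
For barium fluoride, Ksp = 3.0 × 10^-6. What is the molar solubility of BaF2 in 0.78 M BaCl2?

BaF2(s) <=> Ba^2+(aq) + 2 F^-(aq)
Ksp = [Ba^2+][F^-]^2
If s mol/L dissolves here, [Ba^2+] = 0.78 + s ≈ 0.78, [F^-] = 2s (common-ion effect: Ba^2+ is already 0.78 M).
Ksp ≈ 0.78 × (2s)^2
s = 9.8 × 10^-4 M
Check: s = 9.8 x 10^-4 ≪ 0.78, so the approximation is valid.

9.8e-4 M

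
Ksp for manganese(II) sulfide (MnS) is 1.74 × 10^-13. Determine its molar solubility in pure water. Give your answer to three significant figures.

4.17e-7 M

MnS(s) <=> Mn^2+ + S^2-
Ksp = [Mn^2+][S^2-]
Let s = molar solubility. Then [Mn^2+] = s and [S^2-] = s.
Ksp = s × s = s^2
s = √(1.74 × 10^-13) = 4.17 × 10^-7 M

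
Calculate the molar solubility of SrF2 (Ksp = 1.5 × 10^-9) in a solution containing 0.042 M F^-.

8.5 × 10^-7 M

SrF2(s) ⇌ Sr^2+ + 2 F^-
Ksp = [Sr^2+][F^-]^2
Let s be the molar solubility in this solution. [Sr^2+] = s, [F^-] = 0.042 + 2s ≈ 0.042 (common-ion effect: F^- is already 0.042 M).
Ksp ≈ s × (0.042)^2
s = 8.5 × 10^-7 M
Check: 2s = 1.7 × 10^-6 ≪ 0.042, so the approximation is valid.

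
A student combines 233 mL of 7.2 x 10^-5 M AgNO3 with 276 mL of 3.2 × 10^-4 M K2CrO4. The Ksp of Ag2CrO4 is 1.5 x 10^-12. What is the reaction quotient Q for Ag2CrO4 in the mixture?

Total volume = 233 + 276 = 509 mL.
[Ag^+] = 7.2 x 10^-5 × (233/509) = 3.30 × 10^-5 M
[CrO4^2-] = 3.2 × 10^-4 × (276/509) = 1.74 × 10^-4 M
Ag2CrO4(s) <=> 2 Ag^+ + CrO4^2-, so Q = [Ag^+]^2[CrO4^2-]
Q = (3.30 x 10^-5)^2(1.74 x 10^-4) = 1.9 × 10^-13
Q < Ksp, so no precipitate of Ag2CrO4 forms.

Q = 1.9 × 10^-13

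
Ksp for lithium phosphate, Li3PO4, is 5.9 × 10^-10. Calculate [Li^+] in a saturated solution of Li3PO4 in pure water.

Li3PO4(s) ⇌ 3 Li^+(aq) + PO4^3-(aq)
Ksp = [Li^+]^3[PO4^3-]
With molar solubility s: [Li^+] = 3s, [PO4^3-] = s.
So Ksp = (3s)^3 × s = 27s^4
s = (5.9 × 10^-10 / 27)^(1/4) = 2.16 × 10^-3 M
[Li^+] = 3s = 6.5 × 10^-3 M

[Li^+] ≈ 6.5 × 10^-3 M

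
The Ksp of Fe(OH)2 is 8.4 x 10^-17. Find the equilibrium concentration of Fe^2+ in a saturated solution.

[Fe^2+] ≈ 2.8e-6 M

Fe(OH)2(s) ⇌ Fe^2+(aq) + 2 OH^-(aq)
Ksp = [Fe^2+][OH^-]^2
If s mol/L of Fe(OH)2 dissolves, [Fe^2+] = s and [OH^-] = 2s.
Substituting: Ksp = s(2s)^2 = 4s^3
s^3 = 8.4 x 10^-17 / 4, so s = 2.76 x 10^-6 M
[Fe^2+] = s = 2.8 × 10^-6 M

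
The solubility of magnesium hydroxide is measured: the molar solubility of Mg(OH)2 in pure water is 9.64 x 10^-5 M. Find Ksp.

Mg(OH)2(s) ⇌ Mg^2+ + 2 OH^-
Let s = molar solubility. Then [Mg^2+] = s and [OH^-] = 2s.
Ksp = [Mg^2+][OH^-]^2
Substituting: Ksp = s(2s)^2 = 4s^3
With s = 9.64 × 10^-5: Ksp = 3.58 × 10^-12

Ksp ≈ 3.58 x 10^-12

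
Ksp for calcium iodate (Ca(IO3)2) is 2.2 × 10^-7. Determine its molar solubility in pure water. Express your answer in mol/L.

s = 3.8 x 10^-3 M

Ca(IO3)2(s) <=> Ca^2+(aq) + 2 IO3^-(aq)
Ksp = [Ca^2+][IO3^-]^2
Let s = molar solubility. Then [Ca^2+] = s and [IO3^-] = 2s.
So Ksp = s × (2s)^2 = 4s^3
s^3 = 2.2 × 10^-7 / 4, so s = 3.8 × 10^-3 M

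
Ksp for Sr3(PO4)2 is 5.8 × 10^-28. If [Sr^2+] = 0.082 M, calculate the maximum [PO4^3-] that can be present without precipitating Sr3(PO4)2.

1.0 × 10^-12 M

Sr3(PO4)2(s) <=> 3 Sr^2+ + 2 PO4^3-
Ksp = [Sr^2+]^3[PO4^3-]^2
Precipitation begins when Q = Ksp. With [Sr^2+] = 0.082 M:
5.8 × 10^-28 = (0.082)^3 × [PO4^3-]^2
[PO4^3-] = (5.8 × 10^-28 / 5.51 × 10^-4)^(1/2) = 1.0 × 10^-12 M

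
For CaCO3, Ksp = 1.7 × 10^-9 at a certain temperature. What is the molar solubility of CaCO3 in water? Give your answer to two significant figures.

s = 4.1 × 10^-5 M

CaCO3(s) ⇌ Ca^2+(aq) + CO3^2-(aq)
Ksp = [Ca^2+][CO3^2-]
With molar solubility s: [Ca^2+] = s, [CO3^2-] = s.
Ksp = s^2
s = √(1.7 × 10^-9) = 4.1 × 10^-5 M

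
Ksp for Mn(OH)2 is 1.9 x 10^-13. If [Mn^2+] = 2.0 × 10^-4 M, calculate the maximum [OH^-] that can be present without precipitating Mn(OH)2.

[OH^-] = 3.1e-5 M

Mn(OH)2(s) ⇌ Mn^2+(aq) + 2 OH^-(aq)
Ksp = [Mn^2+][OH^-]^2
Precipitation begins when Q = Ksp. With [Mn^2+] = 2.0 × 10^-4 M:
1.9 x 10^-13 = (2.0 × 10^-4) × [OH^-]^2
[OH^-] = (1.9 x 10^-13 / 2.0 × 10^-4)^(1/2) = 3.1 × 10^-5 M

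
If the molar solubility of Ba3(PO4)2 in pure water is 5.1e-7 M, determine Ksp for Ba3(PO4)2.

3.7 × 10^-30

Ba3(PO4)2(s) ⇌ 3 Ba^2+ + 2 PO4^3-
Let s = molar solubility. Then [Ba^2+] = 3s and [PO4^3-] = 2s.
Ksp = [Ba^2+]^3[PO4^3-]^2
Ksp = (3s)^3(2s)^2 = 108s^5
With s = 5.1 x 10^-7: Ksp = 3.7 × 10^-30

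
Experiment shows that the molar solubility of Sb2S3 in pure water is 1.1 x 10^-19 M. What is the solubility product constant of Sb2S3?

Sb2S3(s) ⇌ 2 Sb^3+ + 3 S^2-
For each mole of Sb2S3 that dissolves: [Sb^3+] = 2s, [S^2-] = 3s.
Ksp = [Sb^3+]^2[S^2-]^3
Ksp = (2s)^2(3s)^3 = 108s^5
With s = 1.1 × 10^-19: Ksp = 1.7 x 10^-93

Ksp = 1.7 × 10^-93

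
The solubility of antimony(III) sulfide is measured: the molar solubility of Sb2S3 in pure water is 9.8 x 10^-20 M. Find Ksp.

Ksp = 9.8 x 10^-94

Sb2S3(s) ⇌ 2 Sb^3+ + 3 S^2-
Let s = molar solubility. Then [Sb^3+] = 2s and [S^2-] = 3s.
Ksp = [Sb^3+]^2[S^2-]^3
So Ksp = (2s)^2 × (3s)^3 = 108s^5
Ksp = 108 × (9.8 × 10^-20)^5 = 9.8 × 10^-94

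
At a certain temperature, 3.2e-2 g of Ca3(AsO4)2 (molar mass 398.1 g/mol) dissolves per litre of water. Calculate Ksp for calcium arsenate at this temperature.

Ksp = 3.6 x 10^-19

Molar solubility s = (3.2 × 10^-2 g/L) / (398.1 g/mol) = 8.04 x 10^-5 M.
Ca3(AsO4)2(s) ⇌ 3 Ca^2+ + 2 AsO4^3-
For each mole of Ca3(AsO4)2 that dissolves: [Ca^2+] = 3s, [AsO4^3-] = 2s.
Ksp = [Ca^2+]^3[AsO4^3-]^2
Substituting: Ksp = (3s)^3(2s)^2 = 108s^5
Ksp = 108 × (8.04 × 10^-5)^5 = 3.6 × 10^-19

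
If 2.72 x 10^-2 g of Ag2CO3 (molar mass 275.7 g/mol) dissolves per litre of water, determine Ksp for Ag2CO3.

Molar solubility s = (2.72 × 10^-2 g/L) / (275.7 g/mol) = 9.866 x 10^-5 M.
Ag2CO3(s) <=> 2 Ag^+(aq) + CO3^2-(aq)
For each mole of Ag2CO3 that dissolves: [Ag^+] = 2s, [CO3^2-] = s.
Ksp = [Ag^+]^2[CO3^2-]
Substituting: Ksp = (2s)^2s = 4s^3
Ksp = 4 × (9.866 × 10^-5)^3 = 3.84 × 10^-12

Ksp = 3.84 × 10^-12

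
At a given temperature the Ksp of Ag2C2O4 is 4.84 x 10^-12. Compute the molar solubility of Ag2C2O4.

Ag2C2O4(s) ⇌ 2 Ag^+ + C2O4^2-
Ksp = [Ag^+]^2[C2O4^2-]
For each mole of Ag2C2O4 that dissolves: [Ag^+] = 2s, [C2O4^2-] = s.
So Ksp = (2s)^2 × s = 4s^3
Solving, s = (4.84 x 10^-12/4)^(1/3) = 1.07 x 10^-4 M

s ≈ 1.07e-4 M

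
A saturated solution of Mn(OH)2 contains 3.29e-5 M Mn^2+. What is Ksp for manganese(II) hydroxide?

Mn(OH)2(s) ⇌ Mn^2+ + 2 OH^-
Stoichiometry gives [OH^-] = (2/1)[Mn^2+] = 6.580 × 10^-5 M.
Ksp = [Mn^2+][OH^-]^2
Ksp = 3.29 x 10^-5 × (6.580 × 10^-5)^2 = 1.42 × 10^-13

Ksp = 1.42 × 10^-13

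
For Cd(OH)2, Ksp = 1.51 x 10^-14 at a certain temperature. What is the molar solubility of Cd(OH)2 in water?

s = 1.56 × 10^-5 M

Cd(OH)2(s) <=> Cd^2+ + 2 OH^-
Ksp = [Cd^2+][OH^-]^2
Let s = molar solubility. Then [Cd^2+] = s and [OH^-] = 2s.
Substituting: Ksp = s(2s)^2 = 4s^3
s^3 = 1.51 x 10^-14 / 4, so s = 1.56 x 10^-5 M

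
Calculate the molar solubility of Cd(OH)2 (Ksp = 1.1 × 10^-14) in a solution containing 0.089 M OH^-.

s ≈ 1.4e-12 M

Cd(OH)2(s) ⇌ Cd^2+ + 2 OH^-
Ksp = [Cd^2+][OH^-]^2
Let s be the molar solubility in this solution. [Cd^2+] = s, [OH^-] = 0.089 + 2s ≈ 0.089 (Ksp is small, so little additional dissolves).
Ksp ≈ s × (0.089)^2
s = 1.4 × 10^-12 M
Check: 2s = 2.8 x 10^-12 ≪ 0.089, so the approximation is valid.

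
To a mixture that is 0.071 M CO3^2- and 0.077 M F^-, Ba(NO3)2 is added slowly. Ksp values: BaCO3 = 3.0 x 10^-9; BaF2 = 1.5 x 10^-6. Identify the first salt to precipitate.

Each salt begins to precipitate when Q = Ksp, i.e. when [Ba^2+] reaches its threshold.
For BaCO3: 3.0 x 10^-9 = 0.071 × [Ba^2+]  ⇒  [Ba^2+] = 4.2 × 10^-8 M.
For BaF2: 1.5 x 10^-6 = (0.077)^2 × [Ba^2+]  ⇒  [Ba^2+] = 2.5 × 10^-4 M.
The salt with the lower threshold [Ba^2+] precipitates first: BaCO3.

BaCO3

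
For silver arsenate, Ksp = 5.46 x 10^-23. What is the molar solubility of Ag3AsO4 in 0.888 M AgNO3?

Ag3AsO4(s) ⇌ 3 Ag^+ + AsO4^3-
Ksp = [Ag^+]^3[AsO4^3-]
Let s be the molar solubility in this solution. [Ag^+] = 0.888 + 3s ≈ 0.888, [AsO4^3-] = s (common-ion effect: Ag^+ is already 0.888 M).
Ksp ≈ (0.888)^3 × s
s = 7.80 × 10^-23 M
Check: 3s = 2.3 x 10^-22 ≪ 0.888, so the approximation is valid.

s ≈ 7.80e-23 M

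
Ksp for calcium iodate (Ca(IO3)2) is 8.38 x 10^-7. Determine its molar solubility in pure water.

Ca(IO3)2(s) ⇌ Ca^2+ + 2 IO3^-
Ksp = [Ca^2+][IO3^-]^2
If s mol/L of Ca(IO3)2 dissolves, [Ca^2+] = s and [IO3^-] = 2s.
Substituting: Ksp = s(2s)^2 = 4s^3
Solving, s = (8.38 x 10^-7/4)^(1/3) = 5.94 × 10^-3 M

s ≈ 5.94 × 10^-3 M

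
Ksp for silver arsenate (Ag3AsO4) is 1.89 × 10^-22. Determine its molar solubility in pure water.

Ag3AsO4(s) ⇌ 3 Ag^+(aq) + AsO4^3-(aq)
Ksp = [Ag^+]^3[AsO4^3-]
Let s = molar solubility. Then [Ag^+] = 3s and [AsO4^3-] = s.
So Ksp = (3s)^3 × s = 27s^4
Solving, s = (1.89 × 10^-22/27)^(1/4) = 1.63 × 10^-6 M

1.63 × 10^-6 M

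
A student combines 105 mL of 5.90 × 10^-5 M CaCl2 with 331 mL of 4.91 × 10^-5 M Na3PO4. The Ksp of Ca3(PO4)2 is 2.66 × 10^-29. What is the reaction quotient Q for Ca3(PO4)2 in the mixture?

Total volume = 105 + 331 = 436 mL.
[Ca^2+] = 5.90 × 10^-5 × (105/436) = 1.421 x 10^-5 M
[PO4^3-] = 4.91 × 10^-5 × (331/436) = 3.728 × 10^-5 M
Ca3(PO4)2(s) <=> 3 Ca^2+(aq) + 2 PO4^3-(aq), so Q = [Ca^2+]^3[PO4^3-]^2
Q = (1.421 × 10^-5)^3(3.728 × 10^-5)^2 = 3.99 × 10^-24
Q > Ksp, so Ca3(PO4)2 will precipitate.

Q ≈ 3.99e-24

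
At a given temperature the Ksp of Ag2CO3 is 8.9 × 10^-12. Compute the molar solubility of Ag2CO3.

s ≈ 1.3 × 10^-4 M

Ag2CO3(s) <=> 2 Ag^+(aq) + CO3^2-(aq)
Ksp = [Ag^+]^2[CO3^2-]
With molar solubility s: [Ag^+] = 2s, [CO3^2-] = s.
So Ksp = (2s)^2 × s = 4s^3
s^3 = 8.9 × 10^-12 / 4, so s = 1.3 × 10^-4 M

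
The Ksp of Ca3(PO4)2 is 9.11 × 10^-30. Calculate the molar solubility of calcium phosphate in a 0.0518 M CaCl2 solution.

s = 1.28 x 10^-13 M

Ca3(PO4)2(s) ⇌ 3 Ca^2+(aq) + 2 PO4^3-(aq)
Ksp = [Ca^2+]^3[PO4^3-]^2
Let s = moles of Ca3(PO4)2 that dissolve per litre. [Ca^2+] = 0.0518 + 3s ≈ 0.0518, [PO4^3-] = 2s (Ksp is small, so little additional dissolves).
Ksp ≈ (0.0518)^3 × (2s)^2
s = 1.28 x 10^-13 M
Check: 3s = 3.8 x 10^-13 ≪ 0.0518, so the approximation is valid.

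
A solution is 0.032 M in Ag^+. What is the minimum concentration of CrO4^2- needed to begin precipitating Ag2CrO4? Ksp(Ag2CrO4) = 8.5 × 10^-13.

Ag2CrO4(s) <=> 2 Ag^+(aq) + CrO4^2-(aq)
Ksp = [Ag^+]^2[CrO4^2-]
Precipitation begins when Q = Ksp. With [Ag^+] = 0.032 M:
8.5 × 10^-13 = (0.032)^2 × [CrO4^2-]
[CrO4^2-] = (8.5 × 10^-13 / 1.02 × 10^-3) = 8.3 × 10^-10 M

[CrO4^2-] = 8.3 × 10^-10 M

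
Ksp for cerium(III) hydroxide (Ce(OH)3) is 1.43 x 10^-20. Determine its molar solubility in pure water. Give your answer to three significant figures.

Ce(OH)3(s) ⇌ Ce^3+(aq) + 3 OH^-(aq)
Ksp = [Ce^3+][OH^-]^3
Let s = molar solubility. Then [Ce^3+] = s and [OH^-] = 3s.
Ksp = s(3s)^3 = 27s^4
Solving, s = (1.43 x 10^-20/27)^(1/4) = 4.80 × 10^-6 M

4.80 × 10^-6 M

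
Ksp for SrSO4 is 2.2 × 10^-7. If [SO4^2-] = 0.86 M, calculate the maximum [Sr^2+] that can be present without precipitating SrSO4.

[Sr^2+] = 2.6 x 10^-7 M

SrSO4(s) ⇌ Sr^2+(aq) + SO4^2-(aq)
Ksp = [Sr^2+][SO4^2-]
Precipitation begins when Q = Ksp. With [SO4^2-] = 0.86 M:
2.2 × 10^-7 = (0.86) × [Sr^2+]
[Sr^2+] = (2.2 × 10^-7 / 8.6 x 10^-1) = 2.6 x 10^-7 M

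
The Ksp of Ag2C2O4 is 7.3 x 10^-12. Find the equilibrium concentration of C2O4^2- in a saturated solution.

Ag2C2O4(s) ⇌ 2 Ag^+(aq) + C2O4^2-(aq)
Ksp = [Ag^+]^2[C2O4^2-]
For each mole of Ag2C2O4 that dissolves: [Ag^+] = 2s, [C2O4^2-] = s.
Ksp = (2s)^2s = 4s^3
s^3 = 7.3 x 10^-12 / 4, so s = 1.22 × 10^-4 M
[C2O4^2-] = s = 1.2 × 10^-4 M

[C2O4^2-] = 1.2 x 10^-4 M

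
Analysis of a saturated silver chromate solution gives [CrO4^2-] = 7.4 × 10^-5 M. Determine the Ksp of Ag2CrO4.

Ag2CrO4(s) <=> 2 Ag^+(aq) + CrO4^2-(aq)
Stoichiometry gives [Ag^+] = (2/1)[CrO4^2-] = 1.48 × 10^-4 M.
Ksp = [Ag^+]^2[CrO4^2-]
Ksp = (1.48 x 10^-4)^2 × 7.4 x 10^-5 = 1.6 × 10^-12

Ksp = 1.6 × 10^-12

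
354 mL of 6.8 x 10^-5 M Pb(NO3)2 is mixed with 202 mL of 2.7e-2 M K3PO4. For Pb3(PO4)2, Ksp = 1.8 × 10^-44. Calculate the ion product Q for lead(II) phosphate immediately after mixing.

Total volume = 354 + 202 = 556 mL.
[Pb^2+] = 6.8 × 10^-5 × (354/556) = 4.33 x 10^-5 M
[PO4^3-] = 2.7 × 10^-2 × (202/556) = 9.81 x 10^-3 M
Pb3(PO4)2(s) ⇌ 3 Pb^2+(aq) + 2 PO4^3-(aq), so Q = [Pb^2+]^3[PO4^3-]^2
Q = (4.33 x 10^-5)^3(9.81 x 10^-3)^2 = 7.8 x 10^-18
Q > Ksp, so Pb3(PO4)2 will precipitate.

7.8 x 10^-18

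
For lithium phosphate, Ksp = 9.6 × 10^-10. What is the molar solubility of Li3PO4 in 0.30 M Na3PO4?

Li3PO4(s) ⇌ 3 Li^+ + PO4^3-
Ksp = [Li^+]^3[PO4^3-]
If s mol/L dissolves here, [Li^+] = 3s, [PO4^3-] = 0.30 + s ≈ 0.30 (Ksp is small, so little additional dissolves).
Ksp ≈ (3s)^3 × 0.30
s = 4.9 × 10^-4 M
Check: s = 4.9 × 10^-4 ≪ 0.30, so the approximation is valid.

s ≈ 4.9 x 10^-4 M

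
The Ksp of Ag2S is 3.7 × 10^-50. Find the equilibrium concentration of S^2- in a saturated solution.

Ag2S(s) ⇌ 2 Ag^+ + S^2-
Ksp = [Ag^+]^2[S^2-]
With molar solubility s: [Ag^+] = 2s, [S^2-] = s.
Ksp = (2s)^2s = 4s^3
s = (3.7 × 10^-50 / 4)^(1/3) = 2.10 x 10^-17 M
[S^2-] = s = 2.1 x 10^-17 M

2.1 × 10^-17 M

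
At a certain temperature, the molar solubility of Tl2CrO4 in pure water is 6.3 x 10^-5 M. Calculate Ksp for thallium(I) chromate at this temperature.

Tl2CrO4(s) ⇌ 2 Tl^+(aq) + CrO4^2-(aq)
Let s = molar solubility. Then [Tl^+] = 2s and [CrO4^2-] = s.
Ksp = [Tl^+]^2[CrO4^2-]
So Ksp = (2s)^2 × s = 4s^3
With s = 6.3 × 10^-5: Ksp = 1.0 × 10^-12

Ksp = 1.0 × 10^-12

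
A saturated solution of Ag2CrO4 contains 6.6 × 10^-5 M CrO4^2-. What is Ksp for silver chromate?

Ksp = 1.1e-12

Ag2CrO4(s) <=> 2 Ag^+(aq) + CrO4^2-(aq)
Stoichiometry gives [Ag^+] = (2/1)[CrO4^2-] = 1.32 × 10^-4 M.
Ksp = [Ag^+]^2[CrO4^2-]
Ksp = (1.32 × 10^-4)^2 × 6.6 x 10^-5 = 1.1 × 10^-12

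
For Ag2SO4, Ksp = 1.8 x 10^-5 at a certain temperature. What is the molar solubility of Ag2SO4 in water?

Ag2SO4(s) <=> 2 Ag^+ + SO4^2-
Ksp = [Ag^+]^2[SO4^2-]
Let s = molar solubility. Then [Ag^+] = 2s and [SO4^2-] = s.
Substituting: Ksp = (2s)^2s = 4s^3
s = (1.8 x 10^-5 / 4)^(1/3) = 1.7 x 10^-2 M

0.017 M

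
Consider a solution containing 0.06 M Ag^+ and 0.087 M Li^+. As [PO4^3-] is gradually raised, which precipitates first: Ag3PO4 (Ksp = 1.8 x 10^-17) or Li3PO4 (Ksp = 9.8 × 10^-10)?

Ag3PO4

Each salt begins to precipitate when Q = Ksp, i.e. when [PO4^3-] reaches its threshold.
For Ag3PO4: 1.8 x 10^-17 = (0.06)^3 × [PO4^3-]  ⇒  [PO4^3-] = 8.3 × 10^-14 M.
For Li3PO4: 9.8 × 10^-10 = (0.087)^3 × [PO4^3-]  ⇒  [PO4^3-] = 1.5 × 10^-6 M.
The salt with the lower threshold [PO4^3-] precipitates first: Ag3PO4.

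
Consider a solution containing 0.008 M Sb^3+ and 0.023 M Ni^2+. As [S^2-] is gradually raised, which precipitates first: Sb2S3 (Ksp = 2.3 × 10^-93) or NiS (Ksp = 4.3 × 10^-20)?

Precipitation of each salt starts when its ion product equals its Ksp.
For Sb2S3: 2.3 × 10^-93 = (0.008)^2 × [S^2-]^3  ⇒  [S^2-] = 3.3 × 10^-30 M.
For NiS: 4.3 × 10^-20 = 0.023 × [S^2-]  ⇒  [S^2-] = 1.9 x 10^-18 M.
The salt with the lower threshold [S^2-] precipitates first: Sb2S3.

Sb2S3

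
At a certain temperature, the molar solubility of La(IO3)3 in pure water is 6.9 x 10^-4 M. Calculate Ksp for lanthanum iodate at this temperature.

La(IO3)3(s) <=> La^3+ + 3 IO3^-
If s mol/L of La(IO3)3 dissolves, [La^3+] = s and [IO3^-] = 3s.
Ksp = [La^3+][IO3^-]^3
Substituting: Ksp = s(3s)^3 = 27s^4
With s = 6.9 × 10^-4: Ksp = 6.1 × 10^-12

Ksp ≈ 6.1 x 10^-12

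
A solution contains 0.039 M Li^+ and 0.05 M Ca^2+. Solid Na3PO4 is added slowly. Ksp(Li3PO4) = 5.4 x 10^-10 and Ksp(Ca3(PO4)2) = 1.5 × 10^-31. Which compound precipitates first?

Ca3(PO4)2

Precipitation of each salt starts when its ion product equals its Ksp.
For Li3PO4: 5.4 x 10^-10 = (0.039)^3 × [PO4^3-]  ⇒  [PO4^3-] = 9.1 × 10^-6 M.
For Ca3(PO4)2: 1.5 × 10^-31 = (0.05)^3 × [PO4^3-]^2  ⇒  [PO4^3-] = 3.5 x 10^-14 M.
The salt with the lower threshold [PO4^3-] precipitates first: Ca3(PO4)2.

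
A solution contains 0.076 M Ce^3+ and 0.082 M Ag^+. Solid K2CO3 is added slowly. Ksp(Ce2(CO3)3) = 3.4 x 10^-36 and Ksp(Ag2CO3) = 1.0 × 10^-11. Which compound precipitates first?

Ce2(CO3)3

Precipitation of each salt starts when its ion product equals its Ksp.
For Ce2(CO3)3: 3.4 x 10^-36 = (0.076)^2 × [CO3^2-]^3  ⇒  [CO3^2-] = 8.4 × 10^-12 M.
For Ag2CO3: 1.0 × 10^-11 = (0.082)^2 × [CO3^2-]  ⇒  [CO3^2-] = 1.5 × 10^-9 M.
The salt with the lower threshold [CO3^2-] precipitates first: Ce2(CO3)3.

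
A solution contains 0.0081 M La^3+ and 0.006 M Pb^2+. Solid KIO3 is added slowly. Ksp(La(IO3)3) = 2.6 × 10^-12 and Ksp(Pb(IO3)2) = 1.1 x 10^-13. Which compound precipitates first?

Pb(IO3)2

Precipitation of each salt starts when its ion product equals its Ksp.
For La(IO3)3: 2.6 × 10^-12 = 0.0081 × [IO3^-]^3  ⇒  [IO3^-] = 6.8 × 10^-4 M.
For Pb(IO3)2: 1.1 x 10^-13 = 0.006 × [IO3^-]^2  ⇒  [IO3^-] = 4.3 × 10^-6 M.
The salt with the lower threshold [IO3^-] precipitates first: Pb(IO3)2.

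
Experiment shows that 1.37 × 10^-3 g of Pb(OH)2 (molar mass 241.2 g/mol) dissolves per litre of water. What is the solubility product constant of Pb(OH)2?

Ksp ≈ 7.33 × 10^-16

Molar solubility s = (1.37 × 10^-3 g/L) / (241.2 g/mol) = 5.680 × 10^-6 M.
Pb(OH)2(s) ⇌ Pb^2+(aq) + 2 OH^-(aq)
If s mol/L of Pb(OH)2 dissolves, [Pb^2+] = s and [OH^-] = 2s.
Ksp = [Pb^2+][OH^-]^2
Ksp = s(2s)^2 = 4s^3
With s = 5.680 × 10^-6: Ksp = 7.33 x 10^-16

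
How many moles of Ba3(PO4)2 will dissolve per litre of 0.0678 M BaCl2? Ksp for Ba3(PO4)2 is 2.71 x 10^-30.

Ba3(PO4)2(s) ⇌ 3 Ba^2+ + 2 PO4^3-
Ksp = [Ba^2+]^3[PO4^3-]^2
Let s = moles of Ba3(PO4)2 that dissolve per litre. [Ba^2+] = 0.0678 + 3s ≈ 0.0678, [PO4^3-] = 2s (common-ion effect: Ba^2+ is already 0.0678 M).
Ksp ≈ (0.0678)^3 × (2s)^2
s = 4.66 × 10^-14 M
Check: 3s = 1.4 x 10^-13 ≪ 0.0678, so the approximation is valid.

s ≈ 4.66 × 10^-14 M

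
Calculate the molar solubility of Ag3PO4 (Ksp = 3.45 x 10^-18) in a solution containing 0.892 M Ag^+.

4.86e-18 M

Ag3PO4(s) ⇌ 3 Ag^+ + PO4^3-
Ksp = [Ag^+]^3[PO4^3-]
If s mol/L dissolves here, [Ag^+] = 0.892 + 3s ≈ 0.892, [PO4^3-] = s (Ksp is small, so little additional dissolves).
Ksp ≈ (0.892)^3 × s
s = 4.86 × 10^-18 M
Check: 3s = 1.5 x 10^-17 ≪ 0.892, so the approximation is valid.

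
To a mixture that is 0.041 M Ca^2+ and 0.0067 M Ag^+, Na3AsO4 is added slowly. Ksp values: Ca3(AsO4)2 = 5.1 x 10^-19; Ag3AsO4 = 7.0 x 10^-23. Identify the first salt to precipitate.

Each salt begins to precipitate when Q = Ksp, i.e. when [AsO4^3-] reaches its threshold.
For Ca3(AsO4)2: 5.1 x 10^-19 = (0.041)^3 × [AsO4^3-]^2  ⇒  [AsO4^3-] = 8.6 × 10^-8 M.
For Ag3AsO4: 7.0 x 10^-23 = (0.0067)^3 × [AsO4^3-]  ⇒  [AsO4^3-] = 2.3 x 10^-16 M.
The salt with the lower threshold [AsO4^3-] precipitates first: Ag3AsO4.

Ag3AsO4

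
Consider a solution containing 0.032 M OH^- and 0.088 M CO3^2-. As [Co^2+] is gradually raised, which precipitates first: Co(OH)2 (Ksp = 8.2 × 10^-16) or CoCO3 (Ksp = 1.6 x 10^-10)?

Co(OH)2

Precipitation of each salt starts when its ion product equals its Ksp.
For Co(OH)2: 8.2 × 10^-16 = (0.032)^2 × [Co^2+]  ⇒  [Co^2+] = 8.0 x 10^-13 M.
For CoCO3: 1.6 x 10^-10 = 0.088 × [Co^2+]  ⇒  [Co^2+] = 1.8 × 10^-9 M.
The salt with the lower threshold [Co^2+] precipitates first: Co(OH)2.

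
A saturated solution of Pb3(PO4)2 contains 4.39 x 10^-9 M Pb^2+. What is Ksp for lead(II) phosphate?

7.25 × 10^-43

Pb3(PO4)2(s) ⇌ 3 Pb^2+ + 2 PO4^3-
Stoichiometry gives [PO4^3-] = (2/3)[Pb^2+] = 2.927 × 10^-9 M.
Ksp = [Pb^2+]^3[PO4^3-]^2
Ksp = (4.39 x 10^-9)^3 × (2.927 × 10^-9)^2 = 7.25 x 10^-43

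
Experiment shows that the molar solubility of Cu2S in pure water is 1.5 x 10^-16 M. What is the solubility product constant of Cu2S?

Ksp ≈ 1.4 × 10^-47

Cu2S(s) <=> 2 Cu^+(aq) + S^2-(aq)
Let s = molar solubility. Then [Cu^+] = 2s and [S^2-] = s.
Ksp = [Cu^+]^2[S^2-]
Ksp = (2s)^2s = 4s^3
Ksp = 4 × (1.5 × 10^-16)^3 = 1.4 x 10^-47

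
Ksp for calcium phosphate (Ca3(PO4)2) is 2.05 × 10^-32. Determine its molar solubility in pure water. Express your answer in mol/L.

s ≈ 1.80 × 10^-7 M

Ca3(PO4)2(s) <=> 3 Ca^2+(aq) + 2 PO4^3-(aq)
Ksp = [Ca^2+]^3[PO4^3-]^2
Let s = molar solubility. Then [Ca^2+] = 3s and [PO4^3-] = 2s.
Substituting: Ksp = (3s)^3(2s)^2 = 108s^5
s^5 = 2.05 × 10^-32 / 108, so s = 1.80 x 10^-7 M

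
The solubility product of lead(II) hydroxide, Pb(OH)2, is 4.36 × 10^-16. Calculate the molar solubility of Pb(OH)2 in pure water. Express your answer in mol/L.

s ≈ 4.78e-6 M

Pb(OH)2(s) ⇌ Pb^2+ + 2 OH^-
Ksp = [Pb^2+][OH^-]^2
Let s = molar solubility. Then [Pb^2+] = s and [OH^-] = 2s.
Substituting: Ksp = s(2s)^2 = 4s^3
s^3 = 4.36 × 10^-16 / 4, so s = 4.78 x 10^-6 M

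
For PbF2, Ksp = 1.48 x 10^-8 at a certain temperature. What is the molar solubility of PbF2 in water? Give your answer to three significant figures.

PbF2(s) ⇌ Pb^2+(aq) + 2 F^-(aq)
Ksp = [Pb^2+][F^-]^2
For each mole of PbF2 that dissolves: [Pb^2+] = s, [F^-] = 2s.
Substituting: Ksp = s(2s)^2 = 4s^3
s^3 = 1.48 x 10^-8 / 4, so s = 1.55 × 10^-3 M

1.55e-3 M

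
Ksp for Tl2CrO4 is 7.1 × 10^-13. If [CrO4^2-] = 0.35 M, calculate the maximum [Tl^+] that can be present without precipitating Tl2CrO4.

[Tl^+] ≈ 1.4e-6 M

Tl2CrO4(s) ⇌ 2 Tl^+(aq) + CrO4^2-(aq)
Ksp = [Tl^+]^2[CrO4^2-]
Precipitation begins when Q = Ksp. With [CrO4^2-] = 0.35 M:
7.1 × 10^-13 = (0.35) × [Tl^+]^2
[Tl^+] = (7.1 × 10^-13 / 3.5 × 10^-1)^(1/2) = 1.4 × 10^-6 M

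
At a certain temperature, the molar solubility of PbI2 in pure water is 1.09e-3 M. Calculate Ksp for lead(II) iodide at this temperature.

PbI2(s) ⇌ Pb^2+ + 2 I^-
Let s = molar solubility. Then [Pb^2+] = s and [I^-] = 2s.
Ksp = [Pb^2+][I^-]^2
So Ksp = s × (2s)^2 = 4s^3
With s = 1.09 × 10^-3: Ksp = 5.18 × 10^-9

5.18 × 10^-9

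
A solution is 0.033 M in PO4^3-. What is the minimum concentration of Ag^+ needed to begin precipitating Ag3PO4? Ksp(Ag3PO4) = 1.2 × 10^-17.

[Ag^+] ≈ 7.1 x 10^-6 M

Ag3PO4(s) ⇌ 3 Ag^+ + PO4^3-
Ksp = [Ag^+]^3[PO4^3-]
Precipitation begins when Q = Ksp. With [PO4^3-] = 0.033 M:
1.2 × 10^-17 = (0.033) × [Ag^+]^3
[Ag^+] = (1.2 × 10^-17 / 3.3 × 10^-2)^(1/3) = 7.1 × 10^-6 M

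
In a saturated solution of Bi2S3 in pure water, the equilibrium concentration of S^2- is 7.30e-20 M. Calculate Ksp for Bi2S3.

Bi2S3(s) ⇌ 2 Bi^3+ + 3 S^2-
Stoichiometry gives [Bi^3+] = (2/3)[S^2-] = 4.867 x 10^-20 M.
Ksp = [Bi^3+]^2[S^2-]^3
Ksp = (4.867 x 10^-20)^2 × (7.30 × 10^-20)^3 = 9.21 × 10^-97

9.21 × 10^-97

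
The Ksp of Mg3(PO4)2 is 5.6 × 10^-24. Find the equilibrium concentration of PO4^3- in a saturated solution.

Mg3(PO4)2(s) ⇌ 3 Mg^2+(aq) + 2 PO4^3-(aq)
Ksp = [Mg^2+]^3[PO4^3-]^2
If s mol/L of Mg3(PO4)2 dissolves, [Mg^2+] = 3s and [PO4^3-] = 2s.
Ksp = (3s)^3(2s)^2 = 108s^5
s = (5.6 × 10^-24 / 108)^(1/5) = 8.77 x 10^-6 M
[PO4^3-] = 2s = 1.8 × 10^-5 M

[PO4^3-] ≈ 1.8e-5 M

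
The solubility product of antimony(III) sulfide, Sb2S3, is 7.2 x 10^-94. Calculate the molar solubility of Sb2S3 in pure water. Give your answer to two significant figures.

s = 9.2 × 10^-20 M

Sb2S3(s) <=> 2 Sb^3+ + 3 S^2-
Ksp = [Sb^3+]^2[S^2-]^3
Let s = molar solubility. Then [Sb^3+] = 2s and [S^2-] = 3s.
Substituting: Ksp = (2s)^2(3s)^3 = 108s^5
Solving, s = (7.2 x 10^-94/108)^(1/5) = 9.2 x 10^-20 M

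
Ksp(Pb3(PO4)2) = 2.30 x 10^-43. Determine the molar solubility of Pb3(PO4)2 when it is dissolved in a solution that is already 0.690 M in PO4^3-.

s ≈ 2.62 × 10^-15 M

Pb3(PO4)2(s) <=> 3 Pb^2+(aq) + 2 PO4^3-(aq)
Ksp = [Pb^2+]^3[PO4^3-]^2
Let s = moles of Pb3(PO4)2 that dissolve per litre. [Pb^2+] = 3s, [PO4^3-] = 0.690 + 2s ≈ 0.690 (common-ion effect: PO4^3- is already 0.690 M).
Ksp ≈ (3s)^3 × (0.690)^2
s = 2.62 × 10^-15 M
Check: 2s = 5.2 x 10^-15 ≪ 0.690, so the approximation is valid.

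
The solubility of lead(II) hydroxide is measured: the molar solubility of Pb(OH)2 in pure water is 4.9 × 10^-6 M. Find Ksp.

4.7e-16

Pb(OH)2(s) <=> Pb^2+ + 2 OH^-
If s mol/L of Pb(OH)2 dissolves, [Pb^2+] = s and [OH^-] = 2s.
Ksp = [Pb^2+][OH^-]^2
So Ksp = s × (2s)^2 = 4s^3
Ksp = 4 × (4.9 × 10^-6)^3 = 4.7 x 10^-16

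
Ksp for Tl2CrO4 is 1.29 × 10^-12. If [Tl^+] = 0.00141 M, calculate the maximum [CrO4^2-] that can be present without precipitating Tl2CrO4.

6.49 x 10^-7 M

Tl2CrO4(s) <=> 2 Tl^+ + CrO4^2-
Ksp = [Tl^+]^2[CrO4^2-]
Precipitation begins when Q = Ksp. With [Tl^+] = 0.00141 M:
1.29 × 10^-12 = (0.00141)^2 × [CrO4^2-]
[CrO4^2-] = (1.29 × 10^-12 / 1.988 x 10^-6) = 6.49 x 10^-7 M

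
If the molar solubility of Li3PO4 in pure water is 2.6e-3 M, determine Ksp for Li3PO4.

Li3PO4(s) ⇌ 3 Li^+ + PO4^3-
Let s = molar solubility. Then [Li^+] = 3s and [PO4^3-] = s.
Ksp = [Li^+]^3[PO4^3-]
Substituting: Ksp = (3s)^3s = 27s^4
With s = 2.6 × 10^-3: Ksp = 1.2 × 10^-9

1.2 × 10^-9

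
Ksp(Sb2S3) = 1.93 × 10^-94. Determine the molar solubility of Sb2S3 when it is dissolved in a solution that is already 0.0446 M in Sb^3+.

Sb2S3(s) ⇌ 2 Sb^3+(aq) + 3 S^2-(aq)
Ksp = [Sb^3+]^2[S^2-]^3
If s mol/L dissolves here, [Sb^3+] = 0.0446 + 2s ≈ 0.0446, [S^2-] = 3s (common-ion effect: Sb^3+ is already 0.0446 M).
Ksp ≈ (0.0446)^2 × (3s)^3
s = 1.53 × 10^-31 M
Check: 2s = 3.1 x 10^-31 ≪ 0.0446, so the approximation is valid.

s = 1.53 x 10^-31 M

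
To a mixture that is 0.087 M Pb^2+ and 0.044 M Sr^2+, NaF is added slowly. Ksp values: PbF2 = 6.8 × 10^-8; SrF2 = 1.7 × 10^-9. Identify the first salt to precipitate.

Each salt begins to precipitate when Q = Ksp, i.e. when [F^-] reaches its threshold.
For PbF2: 6.8 × 10^-8 = 0.087 × [F^-]^2  ⇒  [F^-] = 8.8 x 10^-4 M.
For SrF2: 1.7 × 10^-9 = 0.044 × [F^-]^2  ⇒  [F^-] = 2.0 × 10^-4 M.
The salt with the lower threshold [F^-] precipitates first: SrF2.

SrF2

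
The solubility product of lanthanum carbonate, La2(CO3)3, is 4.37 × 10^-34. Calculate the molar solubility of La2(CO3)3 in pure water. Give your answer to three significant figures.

s = 8.34e-8 M

La2(CO3)3(s) ⇌ 2 La^3+ + 3 CO3^2-
Ksp = [La^3+]^2[CO3^2-]^3
For each mole of La2(CO3)3 that dissolves: [La^3+] = 2s, [CO3^2-] = 3s.
Substituting: Ksp = (2s)^2(3s)^3 = 108s^5
Solving, s = (4.37 × 10^-34/108)^(1/5) = 8.34 x 10^-8 M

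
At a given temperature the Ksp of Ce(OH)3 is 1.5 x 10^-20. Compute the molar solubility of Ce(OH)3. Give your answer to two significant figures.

s ≈ 4.9 × 10^-6 M

Ce(OH)3(s) ⇌ Ce^3+ + 3 OH^-
Ksp = [Ce^3+][OH^-]^3
Let s = molar solubility. Then [Ce^3+] = s and [OH^-] = 3s.
So Ksp = s × (3s)^3 = 27s^4
s^4 = 1.5 x 10^-20 / 27, so s = 4.9 × 10^-6 M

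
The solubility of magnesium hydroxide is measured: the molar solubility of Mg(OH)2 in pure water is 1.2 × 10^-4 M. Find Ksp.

Mg(OH)2(s) ⇌ Mg^2+(aq) + 2 OH^-(aq)
If s mol/L of Mg(OH)2 dissolves, [Mg^2+] = s and [OH^-] = 2s.
Ksp = [Mg^2+][OH^-]^2
Ksp = s(2s)^2 = 4s^3
Ksp = 4 × (1.2 × 10^-4)^3 = 6.9 x 10^-12

Ksp ≈ 6.9 x 10^-12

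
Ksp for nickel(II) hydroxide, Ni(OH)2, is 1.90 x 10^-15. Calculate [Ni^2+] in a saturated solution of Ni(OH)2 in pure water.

[Ni^2+] = 7.80 × 10^-6 M

Ni(OH)2(s) <=> Ni^2+ + 2 OH^-
Ksp = [Ni^2+][OH^-]^2
For each mole of Ni(OH)2 that dissolves: [Ni^2+] = s, [OH^-] = 2s.
Ksp = s(2s)^2 = 4s^3
s^3 = 1.90 x 10^-15 / 4, so s = 7.802 x 10^-6 M
[Ni^2+] = s = 7.80 x 10^-6 M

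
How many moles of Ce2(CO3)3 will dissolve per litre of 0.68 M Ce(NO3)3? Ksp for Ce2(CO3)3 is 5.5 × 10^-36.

s ≈ 7.6 × 10^-13 M

Ce2(CO3)3(s) ⇌ 2 Ce^3+(aq) + 3 CO3^2-(aq)
Ksp = [Ce^3+]^2[CO3^2-]^3
Let s be the molar solubility in this solution. [Ce^3+] = 0.68 + 2s ≈ 0.68, [CO3^2-] = 3s (Ksp is small, so little additional dissolves).
Ksp ≈ (0.68)^2 × (3s)^3
s = 7.6 × 10^-13 M
Check: 2s = 1.5 x 10^-12 ≪ 0.68, so the approximation is valid.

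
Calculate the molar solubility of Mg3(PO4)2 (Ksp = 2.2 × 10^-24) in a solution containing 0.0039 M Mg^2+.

Mg3(PO4)2(s) ⇌ 3 Mg^2+(aq) + 2 PO4^3-(aq)
Ksp = [Mg^2+]^3[PO4^3-]^2
Let s be the molar solubility in this solution. [Mg^2+] = 0.0039 + 3s ≈ 0.0039, [PO4^3-] = 2s (Ksp is small, so little additional dissolves).
Ksp ≈ (0.0039)^3 × (2s)^2
s = 3.0 × 10^-9 M
Check: 3s = 9.1 × 10^-9 ≪ 0.0039, so the approximation is valid.

s = 3.0 x 10^-9 M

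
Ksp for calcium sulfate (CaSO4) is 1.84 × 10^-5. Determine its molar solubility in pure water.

s = 4.29 × 10^-3 M

CaSO4(s) ⇌ Ca^2+(aq) + SO4^2-(aq)
Ksp = [Ca^2+][SO4^2-]
Let s = molar solubility. Then [Ca^2+] = s and [SO4^2-] = s.
Ksp = (s)(s) = s^2
s = √(1.84 × 10^-5) = 4.29 × 10^-3 M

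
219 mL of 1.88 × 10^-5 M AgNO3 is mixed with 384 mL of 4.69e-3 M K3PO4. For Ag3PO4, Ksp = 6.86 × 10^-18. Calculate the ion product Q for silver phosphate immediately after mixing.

Q ≈ 9.51 x 10^-19

Total volume = 219 + 384 = 603 mL.
[Ag^+] = 1.88 x 10^-5 × (219/603) = 6.828 × 10^-6 M
[PO4^3-] = 4.69 × 10^-3 × (384/603) = 2.987 × 10^-3 M
Ag3PO4(s) ⇌ 3 Ag^+(aq) + PO4^3-(aq), so Q = [Ag^+]^3[PO4^3-]
Q = (6.828 × 10^-6)^3(2.987 × 10^-3) = 9.51 × 10^-19
Q < Ksp, so no precipitate of Ag3PO4 forms.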